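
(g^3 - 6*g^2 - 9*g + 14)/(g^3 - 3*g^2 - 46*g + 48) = (g^2 - 5*g - 14)/(g^2 - 2*g - 48)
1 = 1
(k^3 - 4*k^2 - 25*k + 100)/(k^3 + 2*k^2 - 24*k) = (k^2 - 25)/(k*(k + 6))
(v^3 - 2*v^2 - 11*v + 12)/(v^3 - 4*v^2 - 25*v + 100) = (v^2 + 2*v - 3)/(v^2 - 25)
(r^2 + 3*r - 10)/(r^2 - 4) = (r + 5)/(r + 2)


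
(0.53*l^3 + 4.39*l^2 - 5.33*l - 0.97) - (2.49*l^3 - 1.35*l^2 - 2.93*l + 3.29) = -1.96*l^3 + 5.74*l^2 - 2.4*l - 4.26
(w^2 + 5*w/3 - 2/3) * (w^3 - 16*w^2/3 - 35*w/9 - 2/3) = w^5 - 11*w^4/3 - 121*w^3/9 - 97*w^2/27 + 40*w/27 + 4/9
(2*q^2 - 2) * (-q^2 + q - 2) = -2*q^4 + 2*q^3 - 2*q^2 - 2*q + 4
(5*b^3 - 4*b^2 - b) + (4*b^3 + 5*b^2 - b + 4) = 9*b^3 + b^2 - 2*b + 4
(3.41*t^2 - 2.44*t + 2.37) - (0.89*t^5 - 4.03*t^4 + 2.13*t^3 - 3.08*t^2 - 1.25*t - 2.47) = -0.89*t^5 + 4.03*t^4 - 2.13*t^3 + 6.49*t^2 - 1.19*t + 4.84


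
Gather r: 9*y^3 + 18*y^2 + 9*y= 9*y^3 + 18*y^2 + 9*y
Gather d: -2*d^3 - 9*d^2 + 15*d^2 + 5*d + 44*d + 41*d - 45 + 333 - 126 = -2*d^3 + 6*d^2 + 90*d + 162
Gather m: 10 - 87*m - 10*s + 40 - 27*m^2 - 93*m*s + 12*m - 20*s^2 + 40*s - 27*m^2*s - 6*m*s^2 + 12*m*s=m^2*(-27*s - 27) + m*(-6*s^2 - 81*s - 75) - 20*s^2 + 30*s + 50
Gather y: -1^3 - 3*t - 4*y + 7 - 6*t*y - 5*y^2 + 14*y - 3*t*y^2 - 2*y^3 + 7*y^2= -3*t - 2*y^3 + y^2*(2 - 3*t) + y*(10 - 6*t) + 6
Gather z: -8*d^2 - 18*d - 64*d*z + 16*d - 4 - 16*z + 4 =-8*d^2 - 2*d + z*(-64*d - 16)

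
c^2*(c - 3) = c^3 - 3*c^2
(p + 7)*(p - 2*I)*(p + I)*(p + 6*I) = p^4 + 7*p^3 + 5*I*p^3 + 8*p^2 + 35*I*p^2 + 56*p + 12*I*p + 84*I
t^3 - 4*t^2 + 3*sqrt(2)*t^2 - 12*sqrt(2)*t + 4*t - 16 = (t - 4)*(t + sqrt(2))*(t + 2*sqrt(2))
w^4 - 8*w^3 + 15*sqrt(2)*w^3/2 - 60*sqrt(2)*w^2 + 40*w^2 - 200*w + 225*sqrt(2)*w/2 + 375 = (w - 5)*(w - 3)*(w + 5*sqrt(2)/2)*(w + 5*sqrt(2))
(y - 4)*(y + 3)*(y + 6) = y^3 + 5*y^2 - 18*y - 72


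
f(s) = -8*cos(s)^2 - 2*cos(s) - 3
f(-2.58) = -7.04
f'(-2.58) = 6.15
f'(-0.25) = -4.33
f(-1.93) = -3.29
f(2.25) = -4.90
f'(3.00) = -1.95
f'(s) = 16*sin(s)*cos(s) + 2*sin(s)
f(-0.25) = -12.45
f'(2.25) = -6.26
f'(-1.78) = 1.29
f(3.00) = -8.86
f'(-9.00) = 5.18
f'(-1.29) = -6.18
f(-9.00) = -7.82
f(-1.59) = -2.96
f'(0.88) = 9.40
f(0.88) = -7.52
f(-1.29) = -4.17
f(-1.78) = -2.93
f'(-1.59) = -1.69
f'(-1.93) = 3.39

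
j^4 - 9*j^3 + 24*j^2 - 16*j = j*(j - 4)^2*(j - 1)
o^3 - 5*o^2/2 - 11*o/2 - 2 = (o - 4)*(o + 1/2)*(o + 1)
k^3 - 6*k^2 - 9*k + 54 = (k - 6)*(k - 3)*(k + 3)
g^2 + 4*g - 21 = (g - 3)*(g + 7)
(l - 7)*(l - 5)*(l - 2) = l^3 - 14*l^2 + 59*l - 70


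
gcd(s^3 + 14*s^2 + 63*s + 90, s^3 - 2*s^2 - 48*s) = s + 6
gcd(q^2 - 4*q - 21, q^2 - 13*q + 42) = q - 7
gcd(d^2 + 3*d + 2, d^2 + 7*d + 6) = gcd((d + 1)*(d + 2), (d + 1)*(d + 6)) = d + 1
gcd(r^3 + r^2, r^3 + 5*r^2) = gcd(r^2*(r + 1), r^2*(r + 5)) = r^2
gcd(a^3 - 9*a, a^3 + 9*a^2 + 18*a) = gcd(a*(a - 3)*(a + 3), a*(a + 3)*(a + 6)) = a^2 + 3*a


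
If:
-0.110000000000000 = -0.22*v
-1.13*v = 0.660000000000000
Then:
No Solution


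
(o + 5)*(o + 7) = o^2 + 12*o + 35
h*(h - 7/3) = h^2 - 7*h/3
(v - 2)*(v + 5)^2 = v^3 + 8*v^2 + 5*v - 50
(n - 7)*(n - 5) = n^2 - 12*n + 35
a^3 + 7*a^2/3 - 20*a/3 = a*(a - 5/3)*(a + 4)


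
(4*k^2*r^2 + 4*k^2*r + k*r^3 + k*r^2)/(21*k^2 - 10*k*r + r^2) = k*r*(4*k*r + 4*k + r^2 + r)/(21*k^2 - 10*k*r + r^2)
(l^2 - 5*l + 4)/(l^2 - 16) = (l - 1)/(l + 4)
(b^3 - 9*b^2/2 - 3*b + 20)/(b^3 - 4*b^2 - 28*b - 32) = (b^2 - 13*b/2 + 10)/(b^2 - 6*b - 16)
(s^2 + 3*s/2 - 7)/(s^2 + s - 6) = (s + 7/2)/(s + 3)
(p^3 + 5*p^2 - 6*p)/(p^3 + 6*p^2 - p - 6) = p/(p + 1)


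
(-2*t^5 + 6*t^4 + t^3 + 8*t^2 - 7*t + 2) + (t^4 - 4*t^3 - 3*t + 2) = -2*t^5 + 7*t^4 - 3*t^3 + 8*t^2 - 10*t + 4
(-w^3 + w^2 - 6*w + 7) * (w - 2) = -w^4 + 3*w^3 - 8*w^2 + 19*w - 14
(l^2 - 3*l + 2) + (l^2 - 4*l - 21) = 2*l^2 - 7*l - 19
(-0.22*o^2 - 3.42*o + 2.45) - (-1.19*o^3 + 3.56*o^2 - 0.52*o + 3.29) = 1.19*o^3 - 3.78*o^2 - 2.9*o - 0.84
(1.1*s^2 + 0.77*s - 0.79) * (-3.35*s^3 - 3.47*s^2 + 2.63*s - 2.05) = -3.685*s^5 - 6.3965*s^4 + 2.8676*s^3 + 2.5114*s^2 - 3.6562*s + 1.6195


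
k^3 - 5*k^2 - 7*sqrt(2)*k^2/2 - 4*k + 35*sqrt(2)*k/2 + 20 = (k - 5)*(k - 4*sqrt(2))*(k + sqrt(2)/2)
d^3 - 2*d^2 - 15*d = d*(d - 5)*(d + 3)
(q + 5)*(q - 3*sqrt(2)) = q^2 - 3*sqrt(2)*q + 5*q - 15*sqrt(2)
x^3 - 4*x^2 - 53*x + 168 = (x - 8)*(x - 3)*(x + 7)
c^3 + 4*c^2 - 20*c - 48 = (c - 4)*(c + 2)*(c + 6)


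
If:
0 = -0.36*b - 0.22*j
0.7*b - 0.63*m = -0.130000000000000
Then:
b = 0.9*m - 0.185714285714286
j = 0.303896103896104 - 1.47272727272727*m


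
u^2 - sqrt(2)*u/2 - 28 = (u - 4*sqrt(2))*(u + 7*sqrt(2)/2)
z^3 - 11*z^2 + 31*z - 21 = (z - 7)*(z - 3)*(z - 1)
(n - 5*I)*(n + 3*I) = n^2 - 2*I*n + 15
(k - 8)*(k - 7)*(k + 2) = k^3 - 13*k^2 + 26*k + 112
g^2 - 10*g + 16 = (g - 8)*(g - 2)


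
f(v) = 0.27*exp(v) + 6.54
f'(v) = 0.27*exp(v)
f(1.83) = 8.22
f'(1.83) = 1.68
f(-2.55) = 6.56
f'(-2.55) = 0.02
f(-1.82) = 6.58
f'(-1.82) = 0.04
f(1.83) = 8.22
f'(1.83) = 1.68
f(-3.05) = 6.55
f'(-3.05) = 0.01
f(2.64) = 10.32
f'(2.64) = 3.78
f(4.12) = 23.16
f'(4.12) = 16.62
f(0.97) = 7.25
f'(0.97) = 0.71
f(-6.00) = 6.54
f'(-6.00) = 0.00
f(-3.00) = 6.55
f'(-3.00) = 0.01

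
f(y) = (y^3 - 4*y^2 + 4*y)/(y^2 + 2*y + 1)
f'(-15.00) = 0.92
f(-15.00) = -22.12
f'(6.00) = 0.75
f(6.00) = 1.96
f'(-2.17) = -21.20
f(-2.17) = -27.57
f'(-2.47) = -11.61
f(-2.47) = -22.84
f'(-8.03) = 0.64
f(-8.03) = -16.35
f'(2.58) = 0.22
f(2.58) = 0.07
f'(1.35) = -0.33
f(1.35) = 0.10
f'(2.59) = 0.23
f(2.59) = 0.07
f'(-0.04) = 5.07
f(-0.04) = -0.18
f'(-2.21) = -19.41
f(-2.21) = -26.75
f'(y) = (-2*y - 2)*(y^3 - 4*y^2 + 4*y)/(y^2 + 2*y + 1)^2 + (3*y^2 - 8*y + 4)/(y^2 + 2*y + 1)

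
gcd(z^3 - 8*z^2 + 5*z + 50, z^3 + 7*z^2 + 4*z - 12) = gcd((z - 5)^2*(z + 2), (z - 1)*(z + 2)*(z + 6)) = z + 2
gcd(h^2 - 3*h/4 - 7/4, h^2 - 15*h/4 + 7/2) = h - 7/4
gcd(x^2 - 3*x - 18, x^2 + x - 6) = x + 3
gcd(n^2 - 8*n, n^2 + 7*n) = n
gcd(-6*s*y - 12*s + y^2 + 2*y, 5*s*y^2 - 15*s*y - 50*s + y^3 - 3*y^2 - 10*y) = y + 2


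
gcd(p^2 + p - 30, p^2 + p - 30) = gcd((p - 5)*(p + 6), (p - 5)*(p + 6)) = p^2 + p - 30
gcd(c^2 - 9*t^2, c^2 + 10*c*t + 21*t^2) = c + 3*t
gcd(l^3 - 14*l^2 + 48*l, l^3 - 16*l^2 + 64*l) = l^2 - 8*l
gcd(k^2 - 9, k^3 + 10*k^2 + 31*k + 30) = k + 3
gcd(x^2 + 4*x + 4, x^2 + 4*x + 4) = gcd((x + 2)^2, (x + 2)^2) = x^2 + 4*x + 4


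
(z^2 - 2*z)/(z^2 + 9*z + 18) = z*(z - 2)/(z^2 + 9*z + 18)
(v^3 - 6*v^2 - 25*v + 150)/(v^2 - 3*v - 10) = (v^2 - v - 30)/(v + 2)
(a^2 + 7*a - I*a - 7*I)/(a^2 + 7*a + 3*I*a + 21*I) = (a - I)/(a + 3*I)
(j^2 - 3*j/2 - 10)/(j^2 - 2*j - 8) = (j + 5/2)/(j + 2)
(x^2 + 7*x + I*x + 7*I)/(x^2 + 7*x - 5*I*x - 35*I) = (x + I)/(x - 5*I)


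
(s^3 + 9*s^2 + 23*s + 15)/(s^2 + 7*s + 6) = (s^2 + 8*s + 15)/(s + 6)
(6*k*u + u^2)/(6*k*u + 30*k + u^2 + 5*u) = u/(u + 5)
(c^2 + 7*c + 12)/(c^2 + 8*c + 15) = (c + 4)/(c + 5)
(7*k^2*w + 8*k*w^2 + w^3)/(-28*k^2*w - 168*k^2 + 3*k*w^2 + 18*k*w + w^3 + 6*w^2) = w*(k + w)/(-4*k*w - 24*k + w^2 + 6*w)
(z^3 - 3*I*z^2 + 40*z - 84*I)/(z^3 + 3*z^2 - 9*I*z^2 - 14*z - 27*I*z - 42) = (z + 6*I)/(z + 3)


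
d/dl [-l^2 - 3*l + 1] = -2*l - 3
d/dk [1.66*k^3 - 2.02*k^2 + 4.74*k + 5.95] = 4.98*k^2 - 4.04*k + 4.74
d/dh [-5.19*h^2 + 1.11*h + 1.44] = 1.11 - 10.38*h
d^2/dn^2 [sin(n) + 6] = -sin(n)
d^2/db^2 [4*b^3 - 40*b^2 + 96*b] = 24*b - 80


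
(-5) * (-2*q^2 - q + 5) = 10*q^2 + 5*q - 25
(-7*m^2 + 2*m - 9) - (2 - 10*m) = -7*m^2 + 12*m - 11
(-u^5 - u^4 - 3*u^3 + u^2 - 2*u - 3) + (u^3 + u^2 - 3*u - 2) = -u^5 - u^4 - 2*u^3 + 2*u^2 - 5*u - 5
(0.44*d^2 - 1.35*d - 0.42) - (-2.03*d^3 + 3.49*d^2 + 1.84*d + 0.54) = 2.03*d^3 - 3.05*d^2 - 3.19*d - 0.96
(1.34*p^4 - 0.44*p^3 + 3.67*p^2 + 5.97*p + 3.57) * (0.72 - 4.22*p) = -5.6548*p^5 + 2.8216*p^4 - 15.8042*p^3 - 22.551*p^2 - 10.767*p + 2.5704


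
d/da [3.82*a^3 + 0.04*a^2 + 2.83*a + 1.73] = 11.46*a^2 + 0.08*a + 2.83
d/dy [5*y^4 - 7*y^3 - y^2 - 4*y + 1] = 20*y^3 - 21*y^2 - 2*y - 4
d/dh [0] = 0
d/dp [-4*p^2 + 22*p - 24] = 22 - 8*p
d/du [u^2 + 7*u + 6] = 2*u + 7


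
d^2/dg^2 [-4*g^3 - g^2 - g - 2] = -24*g - 2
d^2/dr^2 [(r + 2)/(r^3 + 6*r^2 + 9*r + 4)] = 6*(r^3 + 8*r^2 + 24*r + 26)/(r^7 + 16*r^6 + 102*r^5 + 332*r^4 + 593*r^3 + 588*r^2 + 304*r + 64)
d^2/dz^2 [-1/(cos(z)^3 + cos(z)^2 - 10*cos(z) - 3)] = ((37*cos(z) - 8*cos(2*z) - 9*cos(3*z))*(cos(z)^3 + cos(z)^2 - 10*cos(z) - 3)/4 - 2*(3*cos(z)^2 + 2*cos(z) - 10)^2*sin(z)^2)/(cos(z)^3 + cos(z)^2 - 10*cos(z) - 3)^3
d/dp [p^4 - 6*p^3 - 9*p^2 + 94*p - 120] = 4*p^3 - 18*p^2 - 18*p + 94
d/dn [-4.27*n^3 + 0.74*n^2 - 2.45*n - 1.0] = -12.81*n^2 + 1.48*n - 2.45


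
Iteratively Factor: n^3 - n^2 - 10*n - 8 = (n + 2)*(n^2 - 3*n - 4) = (n + 1)*(n + 2)*(n - 4)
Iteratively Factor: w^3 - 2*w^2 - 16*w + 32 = (w - 2)*(w^2 - 16) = (w - 4)*(w - 2)*(w + 4)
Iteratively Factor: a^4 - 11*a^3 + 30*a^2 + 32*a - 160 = (a - 4)*(a^3 - 7*a^2 + 2*a + 40) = (a - 5)*(a - 4)*(a^2 - 2*a - 8) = (a - 5)*(a - 4)^2*(a + 2)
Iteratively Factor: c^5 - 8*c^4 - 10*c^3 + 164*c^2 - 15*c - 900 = (c - 5)*(c^4 - 3*c^3 - 25*c^2 + 39*c + 180) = (c - 5)*(c + 3)*(c^3 - 6*c^2 - 7*c + 60) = (c - 5)*(c - 4)*(c + 3)*(c^2 - 2*c - 15) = (c - 5)^2*(c - 4)*(c + 3)*(c + 3)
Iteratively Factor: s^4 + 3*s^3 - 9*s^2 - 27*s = (s + 3)*(s^3 - 9*s) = s*(s + 3)*(s^2 - 9) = s*(s - 3)*(s + 3)*(s + 3)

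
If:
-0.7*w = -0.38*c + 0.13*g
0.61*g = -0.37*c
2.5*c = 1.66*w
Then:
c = 0.00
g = 0.00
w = 0.00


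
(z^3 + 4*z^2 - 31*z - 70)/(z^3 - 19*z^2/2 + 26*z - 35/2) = 2*(z^2 + 9*z + 14)/(2*z^2 - 9*z + 7)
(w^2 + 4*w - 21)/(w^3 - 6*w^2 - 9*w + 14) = (w^2 + 4*w - 21)/(w^3 - 6*w^2 - 9*w + 14)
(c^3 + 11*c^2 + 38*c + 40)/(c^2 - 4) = (c^2 + 9*c + 20)/(c - 2)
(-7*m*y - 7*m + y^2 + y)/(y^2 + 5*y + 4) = (-7*m + y)/(y + 4)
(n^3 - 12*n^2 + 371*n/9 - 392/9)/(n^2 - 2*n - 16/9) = (3*n^2 - 28*n + 49)/(3*n + 2)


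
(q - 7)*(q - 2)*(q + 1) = q^3 - 8*q^2 + 5*q + 14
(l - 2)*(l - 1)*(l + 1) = l^3 - 2*l^2 - l + 2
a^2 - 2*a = a*(a - 2)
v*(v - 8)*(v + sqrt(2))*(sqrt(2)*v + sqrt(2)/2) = sqrt(2)*v^4 - 15*sqrt(2)*v^3/2 + 2*v^3 - 15*v^2 - 4*sqrt(2)*v^2 - 8*v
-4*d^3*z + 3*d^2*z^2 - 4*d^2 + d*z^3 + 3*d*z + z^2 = (-d + z)*(4*d + z)*(d*z + 1)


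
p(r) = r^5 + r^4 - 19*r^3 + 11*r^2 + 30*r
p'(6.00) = 5454.00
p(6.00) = 5544.00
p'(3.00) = 96.00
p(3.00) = 0.00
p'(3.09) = 127.58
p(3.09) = 10.03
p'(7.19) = 12090.72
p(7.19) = 15609.82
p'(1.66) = -34.29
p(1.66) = 13.40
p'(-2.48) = -247.01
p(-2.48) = 227.08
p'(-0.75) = -18.67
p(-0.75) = -8.22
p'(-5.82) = 2919.38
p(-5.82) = -1586.57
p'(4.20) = 969.12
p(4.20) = 530.45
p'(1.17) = -6.51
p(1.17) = 23.79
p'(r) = 5*r^4 + 4*r^3 - 57*r^2 + 22*r + 30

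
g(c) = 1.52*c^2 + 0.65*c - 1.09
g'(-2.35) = -6.49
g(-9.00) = 116.18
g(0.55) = -0.27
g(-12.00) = 209.99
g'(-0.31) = -0.29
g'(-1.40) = -3.61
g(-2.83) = 9.24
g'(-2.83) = -7.95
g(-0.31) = -1.15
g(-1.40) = 0.98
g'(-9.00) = -26.71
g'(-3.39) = -9.66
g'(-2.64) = -7.38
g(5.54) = 49.16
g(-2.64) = 7.79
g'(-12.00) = -35.83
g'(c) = 3.04*c + 0.65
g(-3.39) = 14.17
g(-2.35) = 5.78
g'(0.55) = 2.32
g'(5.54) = 17.49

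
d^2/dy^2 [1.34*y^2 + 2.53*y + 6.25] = 2.68000000000000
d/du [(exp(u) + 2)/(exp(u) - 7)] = -9*exp(u)/(exp(u) - 7)^2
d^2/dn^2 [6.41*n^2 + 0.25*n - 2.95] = 12.8200000000000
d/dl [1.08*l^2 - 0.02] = 2.16*l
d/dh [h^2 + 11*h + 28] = 2*h + 11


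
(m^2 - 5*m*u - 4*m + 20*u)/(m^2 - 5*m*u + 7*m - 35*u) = (m - 4)/(m + 7)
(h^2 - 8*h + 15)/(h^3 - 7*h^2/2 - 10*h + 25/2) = 2*(h - 3)/(2*h^2 + 3*h - 5)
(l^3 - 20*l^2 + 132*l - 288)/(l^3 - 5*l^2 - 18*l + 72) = (l^2 - 14*l + 48)/(l^2 + l - 12)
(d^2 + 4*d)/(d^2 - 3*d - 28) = d/(d - 7)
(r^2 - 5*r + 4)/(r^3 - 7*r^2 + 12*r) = (r - 1)/(r*(r - 3))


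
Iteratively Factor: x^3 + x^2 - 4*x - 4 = (x - 2)*(x^2 + 3*x + 2) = (x - 2)*(x + 1)*(x + 2)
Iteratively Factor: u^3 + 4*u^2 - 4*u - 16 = (u - 2)*(u^2 + 6*u + 8) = (u - 2)*(u + 4)*(u + 2)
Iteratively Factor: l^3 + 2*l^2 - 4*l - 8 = (l + 2)*(l^2 - 4) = (l - 2)*(l + 2)*(l + 2)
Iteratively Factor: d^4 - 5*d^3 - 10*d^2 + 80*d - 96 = (d + 4)*(d^3 - 9*d^2 + 26*d - 24) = (d - 2)*(d + 4)*(d^2 - 7*d + 12) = (d - 4)*(d - 2)*(d + 4)*(d - 3)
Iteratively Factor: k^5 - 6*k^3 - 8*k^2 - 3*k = (k + 1)*(k^4 - k^3 - 5*k^2 - 3*k) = k*(k + 1)*(k^3 - k^2 - 5*k - 3) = k*(k + 1)^2*(k^2 - 2*k - 3) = k*(k + 1)^3*(k - 3)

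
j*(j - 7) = j^2 - 7*j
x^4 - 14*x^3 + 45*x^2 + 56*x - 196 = (x - 7)^2*(x - 2)*(x + 2)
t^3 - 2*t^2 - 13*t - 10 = (t - 5)*(t + 1)*(t + 2)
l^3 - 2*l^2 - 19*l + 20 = (l - 5)*(l - 1)*(l + 4)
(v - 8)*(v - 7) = v^2 - 15*v + 56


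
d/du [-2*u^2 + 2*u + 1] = 2 - 4*u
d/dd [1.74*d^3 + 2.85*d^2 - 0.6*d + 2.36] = 5.22*d^2 + 5.7*d - 0.6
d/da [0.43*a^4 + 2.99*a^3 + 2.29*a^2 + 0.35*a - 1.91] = 1.72*a^3 + 8.97*a^2 + 4.58*a + 0.35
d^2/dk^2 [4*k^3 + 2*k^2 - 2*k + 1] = 24*k + 4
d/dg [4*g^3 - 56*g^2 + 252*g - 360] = 12*g^2 - 112*g + 252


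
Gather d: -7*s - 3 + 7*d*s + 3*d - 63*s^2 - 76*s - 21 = d*(7*s + 3) - 63*s^2 - 83*s - 24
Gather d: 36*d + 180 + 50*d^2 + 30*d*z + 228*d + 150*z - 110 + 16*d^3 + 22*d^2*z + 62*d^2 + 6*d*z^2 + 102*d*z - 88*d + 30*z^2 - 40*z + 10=16*d^3 + d^2*(22*z + 112) + d*(6*z^2 + 132*z + 176) + 30*z^2 + 110*z + 80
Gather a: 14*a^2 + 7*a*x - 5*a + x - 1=14*a^2 + a*(7*x - 5) + x - 1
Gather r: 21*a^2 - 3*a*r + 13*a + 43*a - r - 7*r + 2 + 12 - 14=21*a^2 + 56*a + r*(-3*a - 8)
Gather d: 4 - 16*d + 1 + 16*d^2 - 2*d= 16*d^2 - 18*d + 5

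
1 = 1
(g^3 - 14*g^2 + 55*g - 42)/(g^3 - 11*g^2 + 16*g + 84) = (g - 1)/(g + 2)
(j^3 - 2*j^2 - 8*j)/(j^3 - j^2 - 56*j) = (-j^2 + 2*j + 8)/(-j^2 + j + 56)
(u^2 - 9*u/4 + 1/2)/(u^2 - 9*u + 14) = (u - 1/4)/(u - 7)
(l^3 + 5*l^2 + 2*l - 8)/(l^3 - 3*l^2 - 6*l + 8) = (l + 4)/(l - 4)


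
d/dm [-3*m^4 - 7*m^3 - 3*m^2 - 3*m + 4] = -12*m^3 - 21*m^2 - 6*m - 3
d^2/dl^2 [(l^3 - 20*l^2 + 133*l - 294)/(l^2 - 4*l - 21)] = 180/(l^3 + 9*l^2 + 27*l + 27)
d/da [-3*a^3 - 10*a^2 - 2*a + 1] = -9*a^2 - 20*a - 2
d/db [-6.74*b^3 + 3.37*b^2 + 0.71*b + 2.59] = -20.22*b^2 + 6.74*b + 0.71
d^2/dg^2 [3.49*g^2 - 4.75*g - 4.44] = 6.98000000000000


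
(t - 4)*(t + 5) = t^2 + t - 20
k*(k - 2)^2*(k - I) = k^4 - 4*k^3 - I*k^3 + 4*k^2 + 4*I*k^2 - 4*I*k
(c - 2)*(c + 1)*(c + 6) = c^3 + 5*c^2 - 8*c - 12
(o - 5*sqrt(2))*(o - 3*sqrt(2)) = o^2 - 8*sqrt(2)*o + 30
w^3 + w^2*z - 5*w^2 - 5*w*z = w*(w - 5)*(w + z)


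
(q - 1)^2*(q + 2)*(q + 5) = q^4 + 5*q^3 - 3*q^2 - 13*q + 10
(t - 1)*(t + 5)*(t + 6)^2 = t^4 + 16*t^3 + 79*t^2 + 84*t - 180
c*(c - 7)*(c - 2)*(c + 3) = c^4 - 6*c^3 - 13*c^2 + 42*c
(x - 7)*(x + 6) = x^2 - x - 42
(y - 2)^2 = y^2 - 4*y + 4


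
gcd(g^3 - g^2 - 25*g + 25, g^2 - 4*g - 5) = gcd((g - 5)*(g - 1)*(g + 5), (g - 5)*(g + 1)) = g - 5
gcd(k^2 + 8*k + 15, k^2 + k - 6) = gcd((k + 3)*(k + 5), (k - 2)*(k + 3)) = k + 3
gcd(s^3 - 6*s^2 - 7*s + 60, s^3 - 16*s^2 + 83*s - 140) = s^2 - 9*s + 20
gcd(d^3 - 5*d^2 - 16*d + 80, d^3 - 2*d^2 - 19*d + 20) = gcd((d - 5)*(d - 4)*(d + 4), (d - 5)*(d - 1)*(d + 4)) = d^2 - d - 20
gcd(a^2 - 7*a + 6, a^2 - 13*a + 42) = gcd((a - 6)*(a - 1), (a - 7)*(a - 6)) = a - 6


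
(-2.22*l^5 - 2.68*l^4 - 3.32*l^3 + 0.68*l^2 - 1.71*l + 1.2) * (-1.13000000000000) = 2.5086*l^5 + 3.0284*l^4 + 3.7516*l^3 - 0.7684*l^2 + 1.9323*l - 1.356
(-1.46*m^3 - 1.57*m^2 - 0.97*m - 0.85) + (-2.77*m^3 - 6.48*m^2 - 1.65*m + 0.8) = -4.23*m^3 - 8.05*m^2 - 2.62*m - 0.0499999999999999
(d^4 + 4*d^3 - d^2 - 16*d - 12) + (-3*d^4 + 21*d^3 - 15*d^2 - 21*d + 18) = -2*d^4 + 25*d^3 - 16*d^2 - 37*d + 6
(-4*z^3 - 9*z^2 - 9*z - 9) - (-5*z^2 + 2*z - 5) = -4*z^3 - 4*z^2 - 11*z - 4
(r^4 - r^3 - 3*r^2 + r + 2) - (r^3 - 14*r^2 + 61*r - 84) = r^4 - 2*r^3 + 11*r^2 - 60*r + 86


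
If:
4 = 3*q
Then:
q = 4/3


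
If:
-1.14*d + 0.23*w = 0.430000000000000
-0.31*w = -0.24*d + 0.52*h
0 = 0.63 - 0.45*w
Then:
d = -0.09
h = -0.88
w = 1.40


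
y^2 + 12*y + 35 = (y + 5)*(y + 7)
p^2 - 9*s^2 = (p - 3*s)*(p + 3*s)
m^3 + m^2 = m^2*(m + 1)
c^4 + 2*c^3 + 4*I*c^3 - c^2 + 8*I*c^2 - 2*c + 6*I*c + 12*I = (c + 2)*(c - I)*(c + 2*I)*(c + 3*I)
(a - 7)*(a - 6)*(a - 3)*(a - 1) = a^4 - 17*a^3 + 97*a^2 - 207*a + 126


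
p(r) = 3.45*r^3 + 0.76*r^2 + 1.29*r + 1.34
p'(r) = 10.35*r^2 + 1.52*r + 1.29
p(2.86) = 91.95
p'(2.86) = 90.30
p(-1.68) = -15.04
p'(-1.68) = 27.95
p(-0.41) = 0.70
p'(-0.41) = 2.41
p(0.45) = 2.39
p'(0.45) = 4.07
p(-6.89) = -1099.90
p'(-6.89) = 482.15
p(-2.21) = -35.04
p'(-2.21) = 48.48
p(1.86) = 28.57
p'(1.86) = 39.92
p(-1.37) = -7.87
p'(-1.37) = 18.63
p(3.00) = 105.20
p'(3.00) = 99.00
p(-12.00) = -5866.30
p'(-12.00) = 1473.45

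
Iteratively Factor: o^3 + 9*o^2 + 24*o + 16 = (o + 1)*(o^2 + 8*o + 16) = (o + 1)*(o + 4)*(o + 4)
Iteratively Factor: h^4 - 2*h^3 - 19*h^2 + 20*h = (h - 1)*(h^3 - h^2 - 20*h) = (h - 1)*(h + 4)*(h^2 - 5*h) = (h - 5)*(h - 1)*(h + 4)*(h)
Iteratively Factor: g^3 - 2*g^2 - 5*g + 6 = (g - 1)*(g^2 - g - 6) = (g - 1)*(g + 2)*(g - 3)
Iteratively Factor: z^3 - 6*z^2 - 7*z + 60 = (z - 4)*(z^2 - 2*z - 15) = (z - 5)*(z - 4)*(z + 3)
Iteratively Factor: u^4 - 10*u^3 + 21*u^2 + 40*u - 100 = (u + 2)*(u^3 - 12*u^2 + 45*u - 50) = (u - 5)*(u + 2)*(u^2 - 7*u + 10) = (u - 5)^2*(u + 2)*(u - 2)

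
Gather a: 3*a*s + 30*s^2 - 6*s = 3*a*s + 30*s^2 - 6*s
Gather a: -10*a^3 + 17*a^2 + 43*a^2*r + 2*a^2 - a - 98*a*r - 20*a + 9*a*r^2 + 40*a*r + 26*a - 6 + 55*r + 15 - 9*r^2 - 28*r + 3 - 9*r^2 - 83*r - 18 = -10*a^3 + a^2*(43*r + 19) + a*(9*r^2 - 58*r + 5) - 18*r^2 - 56*r - 6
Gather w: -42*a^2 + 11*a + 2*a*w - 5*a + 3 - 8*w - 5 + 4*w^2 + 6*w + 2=-42*a^2 + 6*a + 4*w^2 + w*(2*a - 2)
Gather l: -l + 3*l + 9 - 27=2*l - 18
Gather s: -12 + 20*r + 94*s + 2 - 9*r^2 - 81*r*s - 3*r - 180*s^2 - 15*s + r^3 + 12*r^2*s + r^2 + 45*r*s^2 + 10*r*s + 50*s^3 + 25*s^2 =r^3 - 8*r^2 + 17*r + 50*s^3 + s^2*(45*r - 155) + s*(12*r^2 - 71*r + 79) - 10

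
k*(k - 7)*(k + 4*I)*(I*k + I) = I*k^4 - 4*k^3 - 6*I*k^3 + 24*k^2 - 7*I*k^2 + 28*k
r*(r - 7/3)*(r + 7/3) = r^3 - 49*r/9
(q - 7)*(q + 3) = q^2 - 4*q - 21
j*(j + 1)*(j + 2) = j^3 + 3*j^2 + 2*j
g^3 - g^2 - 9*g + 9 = (g - 3)*(g - 1)*(g + 3)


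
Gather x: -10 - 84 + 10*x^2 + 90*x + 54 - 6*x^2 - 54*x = 4*x^2 + 36*x - 40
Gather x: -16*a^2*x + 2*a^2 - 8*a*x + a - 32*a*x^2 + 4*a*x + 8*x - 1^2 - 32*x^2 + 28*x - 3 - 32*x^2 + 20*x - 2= 2*a^2 + a + x^2*(-32*a - 64) + x*(-16*a^2 - 4*a + 56) - 6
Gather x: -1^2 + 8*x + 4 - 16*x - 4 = -8*x - 1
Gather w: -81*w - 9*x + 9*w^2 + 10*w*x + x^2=9*w^2 + w*(10*x - 81) + x^2 - 9*x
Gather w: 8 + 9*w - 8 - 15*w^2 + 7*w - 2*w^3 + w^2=-2*w^3 - 14*w^2 + 16*w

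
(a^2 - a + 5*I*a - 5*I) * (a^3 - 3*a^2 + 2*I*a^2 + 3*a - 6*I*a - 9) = a^5 - 4*a^4 + 7*I*a^4 - 4*a^3 - 28*I*a^3 + 28*a^2 + 36*I*a^2 - 21*a - 60*I*a + 45*I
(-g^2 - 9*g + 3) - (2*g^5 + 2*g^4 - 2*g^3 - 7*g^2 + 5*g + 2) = -2*g^5 - 2*g^4 + 2*g^3 + 6*g^2 - 14*g + 1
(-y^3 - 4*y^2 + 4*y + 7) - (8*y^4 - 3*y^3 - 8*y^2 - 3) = -8*y^4 + 2*y^3 + 4*y^2 + 4*y + 10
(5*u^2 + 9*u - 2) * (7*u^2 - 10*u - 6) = 35*u^4 + 13*u^3 - 134*u^2 - 34*u + 12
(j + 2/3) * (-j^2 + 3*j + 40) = -j^3 + 7*j^2/3 + 42*j + 80/3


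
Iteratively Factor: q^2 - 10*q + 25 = (q - 5)*(q - 5)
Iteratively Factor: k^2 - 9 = (k + 3)*(k - 3)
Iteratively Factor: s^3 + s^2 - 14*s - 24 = (s - 4)*(s^2 + 5*s + 6) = (s - 4)*(s + 2)*(s + 3)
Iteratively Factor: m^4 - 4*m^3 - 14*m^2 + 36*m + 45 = (m + 1)*(m^3 - 5*m^2 - 9*m + 45) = (m - 3)*(m + 1)*(m^2 - 2*m - 15) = (m - 5)*(m - 3)*(m + 1)*(m + 3)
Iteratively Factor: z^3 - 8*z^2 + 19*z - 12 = (z - 1)*(z^2 - 7*z + 12) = (z - 3)*(z - 1)*(z - 4)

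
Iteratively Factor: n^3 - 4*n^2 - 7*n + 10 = (n - 5)*(n^2 + n - 2) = (n - 5)*(n - 1)*(n + 2)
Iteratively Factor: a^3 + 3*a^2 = (a + 3)*(a^2) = a*(a + 3)*(a)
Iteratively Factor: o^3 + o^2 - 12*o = (o + 4)*(o^2 - 3*o) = (o - 3)*(o + 4)*(o)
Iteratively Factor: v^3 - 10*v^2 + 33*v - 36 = (v - 3)*(v^2 - 7*v + 12) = (v - 4)*(v - 3)*(v - 3)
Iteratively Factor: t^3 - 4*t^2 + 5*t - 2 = (t - 2)*(t^2 - 2*t + 1) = (t - 2)*(t - 1)*(t - 1)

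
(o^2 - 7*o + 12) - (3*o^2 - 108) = -2*o^2 - 7*o + 120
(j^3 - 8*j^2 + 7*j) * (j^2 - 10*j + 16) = j^5 - 18*j^4 + 103*j^3 - 198*j^2 + 112*j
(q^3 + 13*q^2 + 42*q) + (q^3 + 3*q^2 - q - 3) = 2*q^3 + 16*q^2 + 41*q - 3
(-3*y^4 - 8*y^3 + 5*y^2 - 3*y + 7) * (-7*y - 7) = 21*y^5 + 77*y^4 + 21*y^3 - 14*y^2 - 28*y - 49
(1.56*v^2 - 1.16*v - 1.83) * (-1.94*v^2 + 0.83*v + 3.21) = -3.0264*v^4 + 3.5452*v^3 + 7.595*v^2 - 5.2425*v - 5.8743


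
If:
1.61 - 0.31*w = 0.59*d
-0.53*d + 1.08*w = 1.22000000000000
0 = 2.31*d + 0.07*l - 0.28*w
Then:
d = 1.70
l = -48.17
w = 1.96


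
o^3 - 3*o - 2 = (o - 2)*(o + 1)^2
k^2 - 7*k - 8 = (k - 8)*(k + 1)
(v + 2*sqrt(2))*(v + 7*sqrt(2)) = v^2 + 9*sqrt(2)*v + 28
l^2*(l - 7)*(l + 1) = l^4 - 6*l^3 - 7*l^2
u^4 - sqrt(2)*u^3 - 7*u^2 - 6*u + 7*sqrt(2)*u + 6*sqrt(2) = (u - 3)*(u + 1)*(u + 2)*(u - sqrt(2))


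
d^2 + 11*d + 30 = (d + 5)*(d + 6)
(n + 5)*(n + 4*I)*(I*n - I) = I*n^3 - 4*n^2 + 4*I*n^2 - 16*n - 5*I*n + 20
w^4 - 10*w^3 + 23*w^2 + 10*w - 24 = (w - 6)*(w - 4)*(w - 1)*(w + 1)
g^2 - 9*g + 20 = (g - 5)*(g - 4)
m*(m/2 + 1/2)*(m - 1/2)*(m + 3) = m^4/2 + 7*m^3/4 + m^2/2 - 3*m/4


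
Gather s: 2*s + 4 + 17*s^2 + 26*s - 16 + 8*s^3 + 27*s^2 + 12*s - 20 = 8*s^3 + 44*s^2 + 40*s - 32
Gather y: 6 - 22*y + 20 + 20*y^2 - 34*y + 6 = 20*y^2 - 56*y + 32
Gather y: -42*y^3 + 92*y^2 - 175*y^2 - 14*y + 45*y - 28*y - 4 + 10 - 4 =-42*y^3 - 83*y^2 + 3*y + 2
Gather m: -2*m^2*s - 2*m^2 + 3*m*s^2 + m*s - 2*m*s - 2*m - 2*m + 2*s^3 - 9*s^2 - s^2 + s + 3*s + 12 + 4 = m^2*(-2*s - 2) + m*(3*s^2 - s - 4) + 2*s^3 - 10*s^2 + 4*s + 16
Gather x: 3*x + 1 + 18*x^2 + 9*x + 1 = 18*x^2 + 12*x + 2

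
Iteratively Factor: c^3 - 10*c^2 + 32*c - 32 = (c - 4)*(c^2 - 6*c + 8) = (c - 4)^2*(c - 2)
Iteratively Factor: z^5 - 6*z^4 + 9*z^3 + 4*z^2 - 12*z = (z - 3)*(z^4 - 3*z^3 + 4*z) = z*(z - 3)*(z^3 - 3*z^2 + 4) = z*(z - 3)*(z - 2)*(z^2 - z - 2) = z*(z - 3)*(z - 2)*(z + 1)*(z - 2)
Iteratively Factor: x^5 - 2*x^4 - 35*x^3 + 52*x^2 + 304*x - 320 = (x + 4)*(x^4 - 6*x^3 - 11*x^2 + 96*x - 80) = (x + 4)^2*(x^3 - 10*x^2 + 29*x - 20) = (x - 4)*(x + 4)^2*(x^2 - 6*x + 5) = (x - 4)*(x - 1)*(x + 4)^2*(x - 5)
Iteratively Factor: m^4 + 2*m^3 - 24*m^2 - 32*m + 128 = (m - 2)*(m^3 + 4*m^2 - 16*m - 64) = (m - 2)*(m + 4)*(m^2 - 16) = (m - 2)*(m + 4)^2*(m - 4)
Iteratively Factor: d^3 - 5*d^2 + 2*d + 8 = (d - 2)*(d^2 - 3*d - 4) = (d - 2)*(d + 1)*(d - 4)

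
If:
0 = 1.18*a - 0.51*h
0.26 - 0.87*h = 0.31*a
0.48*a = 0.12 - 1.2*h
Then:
No Solution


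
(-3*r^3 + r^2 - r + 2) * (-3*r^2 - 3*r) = 9*r^5 + 6*r^4 - 3*r^2 - 6*r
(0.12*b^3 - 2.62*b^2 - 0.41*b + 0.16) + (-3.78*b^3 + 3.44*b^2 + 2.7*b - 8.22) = -3.66*b^3 + 0.82*b^2 + 2.29*b - 8.06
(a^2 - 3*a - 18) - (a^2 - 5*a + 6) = 2*a - 24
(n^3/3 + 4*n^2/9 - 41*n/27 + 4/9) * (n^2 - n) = n^5/3 + n^4/9 - 53*n^3/27 + 53*n^2/27 - 4*n/9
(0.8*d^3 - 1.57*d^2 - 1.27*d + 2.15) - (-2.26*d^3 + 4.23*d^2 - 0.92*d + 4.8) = 3.06*d^3 - 5.8*d^2 - 0.35*d - 2.65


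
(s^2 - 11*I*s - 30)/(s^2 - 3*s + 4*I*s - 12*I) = (s^2 - 11*I*s - 30)/(s^2 + s*(-3 + 4*I) - 12*I)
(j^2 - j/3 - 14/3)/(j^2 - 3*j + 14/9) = 3*(j + 2)/(3*j - 2)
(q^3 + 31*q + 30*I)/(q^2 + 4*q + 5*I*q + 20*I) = (q^2 - 5*I*q + 6)/(q + 4)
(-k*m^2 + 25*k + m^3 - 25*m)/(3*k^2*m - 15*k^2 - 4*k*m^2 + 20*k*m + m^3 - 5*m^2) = (-m - 5)/(3*k - m)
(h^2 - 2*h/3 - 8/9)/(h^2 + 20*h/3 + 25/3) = (9*h^2 - 6*h - 8)/(3*(3*h^2 + 20*h + 25))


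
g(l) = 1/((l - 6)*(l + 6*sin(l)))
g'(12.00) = -0.02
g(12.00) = 0.02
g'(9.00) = 0.00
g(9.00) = 0.03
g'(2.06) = -0.02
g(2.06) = -0.03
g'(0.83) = 0.03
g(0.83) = -0.04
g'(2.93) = -0.12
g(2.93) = -0.08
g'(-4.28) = -0.12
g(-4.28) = -0.08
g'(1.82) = -0.01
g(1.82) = -0.03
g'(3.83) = -5093.72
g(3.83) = -25.39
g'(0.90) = 0.02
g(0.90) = -0.04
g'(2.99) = -0.14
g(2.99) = -0.09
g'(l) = (-6*cos(l) - 1)/((l - 6)*(l + 6*sin(l))^2) - 1/((l - 6)^2*(l + 6*sin(l)))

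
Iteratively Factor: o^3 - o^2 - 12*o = (o - 4)*(o^2 + 3*o) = (o - 4)*(o + 3)*(o)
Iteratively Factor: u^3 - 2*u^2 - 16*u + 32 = (u - 4)*(u^2 + 2*u - 8) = (u - 4)*(u - 2)*(u + 4)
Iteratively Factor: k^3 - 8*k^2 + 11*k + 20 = (k + 1)*(k^2 - 9*k + 20) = (k - 4)*(k + 1)*(k - 5)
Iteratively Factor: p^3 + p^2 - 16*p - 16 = (p + 4)*(p^2 - 3*p - 4) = (p + 1)*(p + 4)*(p - 4)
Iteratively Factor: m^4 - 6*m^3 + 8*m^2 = (m - 2)*(m^3 - 4*m^2) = m*(m - 2)*(m^2 - 4*m) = m*(m - 4)*(m - 2)*(m)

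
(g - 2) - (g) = -2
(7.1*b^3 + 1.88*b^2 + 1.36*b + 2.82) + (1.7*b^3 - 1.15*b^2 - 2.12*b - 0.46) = 8.8*b^3 + 0.73*b^2 - 0.76*b + 2.36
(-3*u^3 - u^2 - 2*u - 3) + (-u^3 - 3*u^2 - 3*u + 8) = -4*u^3 - 4*u^2 - 5*u + 5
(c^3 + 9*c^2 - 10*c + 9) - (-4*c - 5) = c^3 + 9*c^2 - 6*c + 14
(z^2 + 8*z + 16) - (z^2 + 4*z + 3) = 4*z + 13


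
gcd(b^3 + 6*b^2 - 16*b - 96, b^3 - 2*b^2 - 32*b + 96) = b^2 + 2*b - 24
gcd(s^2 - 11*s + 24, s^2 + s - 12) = s - 3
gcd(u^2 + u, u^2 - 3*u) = u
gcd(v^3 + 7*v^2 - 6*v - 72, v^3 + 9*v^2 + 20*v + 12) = v + 6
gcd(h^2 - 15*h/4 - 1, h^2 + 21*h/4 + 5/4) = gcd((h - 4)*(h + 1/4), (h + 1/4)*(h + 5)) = h + 1/4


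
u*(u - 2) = u^2 - 2*u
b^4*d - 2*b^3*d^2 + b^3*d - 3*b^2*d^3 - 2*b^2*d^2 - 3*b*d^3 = b*(b - 3*d)*(b + d)*(b*d + d)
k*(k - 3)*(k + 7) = k^3 + 4*k^2 - 21*k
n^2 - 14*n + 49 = (n - 7)^2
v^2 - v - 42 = (v - 7)*(v + 6)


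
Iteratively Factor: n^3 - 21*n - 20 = (n + 4)*(n^2 - 4*n - 5) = (n + 1)*(n + 4)*(n - 5)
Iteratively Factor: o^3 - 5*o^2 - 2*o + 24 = (o - 3)*(o^2 - 2*o - 8) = (o - 3)*(o + 2)*(o - 4)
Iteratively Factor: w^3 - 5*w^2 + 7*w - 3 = (w - 1)*(w^2 - 4*w + 3) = (w - 3)*(w - 1)*(w - 1)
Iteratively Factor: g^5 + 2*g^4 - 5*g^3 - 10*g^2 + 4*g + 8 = (g + 1)*(g^4 + g^3 - 6*g^2 - 4*g + 8) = (g + 1)*(g + 2)*(g^3 - g^2 - 4*g + 4) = (g - 1)*(g + 1)*(g + 2)*(g^2 - 4) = (g - 2)*(g - 1)*(g + 1)*(g + 2)*(g + 2)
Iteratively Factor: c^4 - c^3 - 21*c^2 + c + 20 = (c + 4)*(c^3 - 5*c^2 - c + 5) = (c - 5)*(c + 4)*(c^2 - 1) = (c - 5)*(c - 1)*(c + 4)*(c + 1)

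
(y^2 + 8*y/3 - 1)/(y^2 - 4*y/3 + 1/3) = (y + 3)/(y - 1)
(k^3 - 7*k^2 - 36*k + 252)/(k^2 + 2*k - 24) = (k^2 - 13*k + 42)/(k - 4)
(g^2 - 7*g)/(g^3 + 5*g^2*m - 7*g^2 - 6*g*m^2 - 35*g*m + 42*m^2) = g/(g^2 + 5*g*m - 6*m^2)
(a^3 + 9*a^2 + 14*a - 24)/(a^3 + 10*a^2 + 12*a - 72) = (a^2 + 3*a - 4)/(a^2 + 4*a - 12)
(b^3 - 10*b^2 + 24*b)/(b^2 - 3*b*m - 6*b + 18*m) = b*(b - 4)/(b - 3*m)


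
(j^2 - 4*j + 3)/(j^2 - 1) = (j - 3)/(j + 1)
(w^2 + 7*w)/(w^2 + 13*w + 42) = w/(w + 6)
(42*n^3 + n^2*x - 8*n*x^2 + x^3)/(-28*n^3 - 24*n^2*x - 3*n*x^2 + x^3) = (-3*n + x)/(2*n + x)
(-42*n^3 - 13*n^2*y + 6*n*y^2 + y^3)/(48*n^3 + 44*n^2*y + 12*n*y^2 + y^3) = (-21*n^2 + 4*n*y + y^2)/(24*n^2 + 10*n*y + y^2)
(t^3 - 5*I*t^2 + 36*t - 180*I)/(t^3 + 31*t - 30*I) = (t - 6*I)/(t - I)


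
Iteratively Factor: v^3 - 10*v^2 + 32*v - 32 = (v - 4)*(v^2 - 6*v + 8) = (v - 4)^2*(v - 2)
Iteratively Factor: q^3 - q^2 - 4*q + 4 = (q - 1)*(q^2 - 4) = (q - 1)*(q + 2)*(q - 2)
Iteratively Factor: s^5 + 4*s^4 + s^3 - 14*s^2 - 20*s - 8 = (s + 1)*(s^4 + 3*s^3 - 2*s^2 - 12*s - 8) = (s + 1)*(s + 2)*(s^3 + s^2 - 4*s - 4) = (s + 1)^2*(s + 2)*(s^2 - 4) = (s - 2)*(s + 1)^2*(s + 2)*(s + 2)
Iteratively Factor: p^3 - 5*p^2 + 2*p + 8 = (p - 4)*(p^2 - p - 2) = (p - 4)*(p + 1)*(p - 2)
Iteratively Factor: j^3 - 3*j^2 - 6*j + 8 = (j + 2)*(j^2 - 5*j + 4) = (j - 1)*(j + 2)*(j - 4)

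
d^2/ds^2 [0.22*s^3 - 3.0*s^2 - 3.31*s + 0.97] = 1.32*s - 6.0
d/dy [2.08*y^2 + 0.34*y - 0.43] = 4.16*y + 0.34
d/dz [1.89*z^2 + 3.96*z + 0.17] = 3.78*z + 3.96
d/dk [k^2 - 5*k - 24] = 2*k - 5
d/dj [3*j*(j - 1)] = 6*j - 3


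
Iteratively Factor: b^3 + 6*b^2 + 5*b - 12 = (b - 1)*(b^2 + 7*b + 12) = (b - 1)*(b + 4)*(b + 3)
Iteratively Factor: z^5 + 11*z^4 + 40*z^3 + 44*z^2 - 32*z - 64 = (z + 4)*(z^4 + 7*z^3 + 12*z^2 - 4*z - 16) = (z + 2)*(z + 4)*(z^3 + 5*z^2 + 2*z - 8) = (z - 1)*(z + 2)*(z + 4)*(z^2 + 6*z + 8) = (z - 1)*(z + 2)*(z + 4)^2*(z + 2)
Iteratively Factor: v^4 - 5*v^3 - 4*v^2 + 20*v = (v - 2)*(v^3 - 3*v^2 - 10*v) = (v - 5)*(v - 2)*(v^2 + 2*v) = v*(v - 5)*(v - 2)*(v + 2)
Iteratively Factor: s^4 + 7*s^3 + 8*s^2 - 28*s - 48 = (s + 3)*(s^3 + 4*s^2 - 4*s - 16) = (s - 2)*(s + 3)*(s^2 + 6*s + 8) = (s - 2)*(s + 3)*(s + 4)*(s + 2)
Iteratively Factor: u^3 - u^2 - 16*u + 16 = (u - 4)*(u^2 + 3*u - 4) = (u - 4)*(u + 4)*(u - 1)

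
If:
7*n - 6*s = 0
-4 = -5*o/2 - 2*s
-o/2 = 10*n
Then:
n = -12/143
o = 240/143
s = -14/143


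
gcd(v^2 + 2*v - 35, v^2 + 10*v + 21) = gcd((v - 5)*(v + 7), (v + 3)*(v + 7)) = v + 7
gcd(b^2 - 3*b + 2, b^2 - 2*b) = b - 2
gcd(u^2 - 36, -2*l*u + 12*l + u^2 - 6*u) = u - 6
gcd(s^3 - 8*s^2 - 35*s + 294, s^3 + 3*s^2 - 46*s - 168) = s^2 - s - 42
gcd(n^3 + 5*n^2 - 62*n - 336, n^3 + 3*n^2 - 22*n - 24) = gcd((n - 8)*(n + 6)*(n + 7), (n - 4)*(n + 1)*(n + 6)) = n + 6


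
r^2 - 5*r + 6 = (r - 3)*(r - 2)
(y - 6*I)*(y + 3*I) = y^2 - 3*I*y + 18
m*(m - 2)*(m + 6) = m^3 + 4*m^2 - 12*m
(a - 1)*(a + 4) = a^2 + 3*a - 4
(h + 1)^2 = h^2 + 2*h + 1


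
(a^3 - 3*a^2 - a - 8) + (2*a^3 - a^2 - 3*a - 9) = 3*a^3 - 4*a^2 - 4*a - 17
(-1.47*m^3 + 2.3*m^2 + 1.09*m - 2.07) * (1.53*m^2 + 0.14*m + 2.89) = -2.2491*m^5 + 3.3132*m^4 - 2.2586*m^3 + 3.6325*m^2 + 2.8603*m - 5.9823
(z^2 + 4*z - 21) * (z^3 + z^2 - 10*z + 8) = z^5 + 5*z^4 - 27*z^3 - 53*z^2 + 242*z - 168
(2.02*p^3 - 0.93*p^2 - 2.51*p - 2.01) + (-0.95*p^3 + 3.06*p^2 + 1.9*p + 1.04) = 1.07*p^3 + 2.13*p^2 - 0.61*p - 0.97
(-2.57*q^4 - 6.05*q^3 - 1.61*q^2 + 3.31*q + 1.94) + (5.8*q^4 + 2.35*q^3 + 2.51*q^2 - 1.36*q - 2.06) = 3.23*q^4 - 3.7*q^3 + 0.9*q^2 + 1.95*q - 0.12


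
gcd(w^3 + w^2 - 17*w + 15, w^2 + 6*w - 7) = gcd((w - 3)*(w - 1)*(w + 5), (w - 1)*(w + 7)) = w - 1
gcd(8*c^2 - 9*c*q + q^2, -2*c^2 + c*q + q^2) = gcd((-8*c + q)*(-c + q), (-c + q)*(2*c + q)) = -c + q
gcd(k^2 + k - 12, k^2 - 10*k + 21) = k - 3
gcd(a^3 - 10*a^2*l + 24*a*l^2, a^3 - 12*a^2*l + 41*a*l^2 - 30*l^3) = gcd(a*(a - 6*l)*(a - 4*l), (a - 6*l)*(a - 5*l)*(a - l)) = a - 6*l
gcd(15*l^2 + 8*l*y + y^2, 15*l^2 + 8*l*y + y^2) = 15*l^2 + 8*l*y + y^2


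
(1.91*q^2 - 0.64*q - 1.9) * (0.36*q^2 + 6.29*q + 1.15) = 0.6876*q^4 + 11.7835*q^3 - 2.5131*q^2 - 12.687*q - 2.185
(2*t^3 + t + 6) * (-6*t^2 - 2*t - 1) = -12*t^5 - 4*t^4 - 8*t^3 - 38*t^2 - 13*t - 6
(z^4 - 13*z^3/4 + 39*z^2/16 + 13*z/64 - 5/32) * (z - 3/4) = z^5 - 4*z^4 + 39*z^3/8 - 13*z^2/8 - 79*z/256 + 15/128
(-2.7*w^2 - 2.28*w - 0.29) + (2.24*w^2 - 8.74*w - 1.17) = -0.46*w^2 - 11.02*w - 1.46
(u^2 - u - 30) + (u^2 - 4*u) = 2*u^2 - 5*u - 30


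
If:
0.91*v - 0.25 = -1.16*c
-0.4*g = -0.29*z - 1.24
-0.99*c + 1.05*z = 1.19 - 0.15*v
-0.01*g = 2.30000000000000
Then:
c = -286.78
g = -230.00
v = 365.83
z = -321.52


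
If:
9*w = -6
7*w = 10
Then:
No Solution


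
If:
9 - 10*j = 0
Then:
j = 9/10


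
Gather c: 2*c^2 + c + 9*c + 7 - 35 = 2*c^2 + 10*c - 28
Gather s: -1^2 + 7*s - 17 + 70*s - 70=77*s - 88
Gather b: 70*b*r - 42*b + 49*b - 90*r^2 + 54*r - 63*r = b*(70*r + 7) - 90*r^2 - 9*r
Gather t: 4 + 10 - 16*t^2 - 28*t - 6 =-16*t^2 - 28*t + 8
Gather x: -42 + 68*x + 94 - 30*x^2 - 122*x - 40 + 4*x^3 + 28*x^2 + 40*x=4*x^3 - 2*x^2 - 14*x + 12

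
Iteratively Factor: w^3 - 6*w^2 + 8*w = (w)*(w^2 - 6*w + 8) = w*(w - 4)*(w - 2)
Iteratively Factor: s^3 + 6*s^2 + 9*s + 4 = (s + 1)*(s^2 + 5*s + 4) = (s + 1)*(s + 4)*(s + 1)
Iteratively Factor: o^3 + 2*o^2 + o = (o)*(o^2 + 2*o + 1) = o*(o + 1)*(o + 1)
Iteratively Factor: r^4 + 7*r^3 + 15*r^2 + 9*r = (r + 3)*(r^3 + 4*r^2 + 3*r) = (r + 1)*(r + 3)*(r^2 + 3*r) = (r + 1)*(r + 3)^2*(r)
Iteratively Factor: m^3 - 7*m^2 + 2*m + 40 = (m + 2)*(m^2 - 9*m + 20) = (m - 4)*(m + 2)*(m - 5)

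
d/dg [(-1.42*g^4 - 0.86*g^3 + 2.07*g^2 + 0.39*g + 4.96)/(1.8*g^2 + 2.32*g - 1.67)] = (-5.112*g^5 - 11.4312*g^4 + 5.4952*g^3 + 8.409*g^2 - 24.7698*g - 12.1585)/(3.24*g^4 + 8.352*g^3 - 0.6296*g^2 - 7.7488*g + 2.7889)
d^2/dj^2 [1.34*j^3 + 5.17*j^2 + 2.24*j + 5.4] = 8.04*j + 10.34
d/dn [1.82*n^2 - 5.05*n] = 3.64*n - 5.05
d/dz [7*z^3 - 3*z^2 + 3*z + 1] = 21*z^2 - 6*z + 3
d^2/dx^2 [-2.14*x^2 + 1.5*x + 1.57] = -4.28000000000000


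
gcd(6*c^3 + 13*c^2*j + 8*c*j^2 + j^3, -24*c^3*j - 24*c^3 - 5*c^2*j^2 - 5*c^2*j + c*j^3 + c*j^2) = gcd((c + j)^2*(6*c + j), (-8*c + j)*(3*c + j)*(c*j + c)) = 1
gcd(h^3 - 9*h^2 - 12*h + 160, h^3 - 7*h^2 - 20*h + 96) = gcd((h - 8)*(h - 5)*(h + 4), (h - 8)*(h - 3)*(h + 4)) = h^2 - 4*h - 32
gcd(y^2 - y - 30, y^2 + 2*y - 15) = y + 5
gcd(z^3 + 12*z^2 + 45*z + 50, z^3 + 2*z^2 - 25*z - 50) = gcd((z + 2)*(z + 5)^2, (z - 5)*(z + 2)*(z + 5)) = z^2 + 7*z + 10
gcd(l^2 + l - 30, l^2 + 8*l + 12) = l + 6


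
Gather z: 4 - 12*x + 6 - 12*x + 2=12 - 24*x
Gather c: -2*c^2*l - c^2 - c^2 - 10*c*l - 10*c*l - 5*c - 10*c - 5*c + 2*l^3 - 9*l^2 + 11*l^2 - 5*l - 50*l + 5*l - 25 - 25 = c^2*(-2*l - 2) + c*(-20*l - 20) + 2*l^3 + 2*l^2 - 50*l - 50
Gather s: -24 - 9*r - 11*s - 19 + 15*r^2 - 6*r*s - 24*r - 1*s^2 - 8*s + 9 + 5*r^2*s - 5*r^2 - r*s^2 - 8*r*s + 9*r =10*r^2 - 24*r + s^2*(-r - 1) + s*(5*r^2 - 14*r - 19) - 34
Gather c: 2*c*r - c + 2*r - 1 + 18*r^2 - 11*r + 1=c*(2*r - 1) + 18*r^2 - 9*r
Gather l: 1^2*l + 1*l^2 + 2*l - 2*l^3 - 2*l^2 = -2*l^3 - l^2 + 3*l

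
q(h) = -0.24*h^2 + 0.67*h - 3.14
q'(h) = 0.67 - 0.48*h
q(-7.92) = -23.50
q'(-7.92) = 4.47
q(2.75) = -3.11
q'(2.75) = -0.65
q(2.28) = -2.86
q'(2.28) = -0.42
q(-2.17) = -5.72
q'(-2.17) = 1.71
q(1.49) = -2.67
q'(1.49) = -0.05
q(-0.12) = -3.22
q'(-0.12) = 0.73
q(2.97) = -3.27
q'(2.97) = -0.76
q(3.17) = -3.43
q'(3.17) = -0.85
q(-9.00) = -28.61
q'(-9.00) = 4.99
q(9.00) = -16.55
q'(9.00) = -3.65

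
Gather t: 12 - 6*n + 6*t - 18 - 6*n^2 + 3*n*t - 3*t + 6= -6*n^2 - 6*n + t*(3*n + 3)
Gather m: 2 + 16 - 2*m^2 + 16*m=-2*m^2 + 16*m + 18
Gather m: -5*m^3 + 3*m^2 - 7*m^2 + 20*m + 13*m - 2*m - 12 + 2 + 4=-5*m^3 - 4*m^2 + 31*m - 6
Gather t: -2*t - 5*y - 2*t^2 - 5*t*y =-2*t^2 + t*(-5*y - 2) - 5*y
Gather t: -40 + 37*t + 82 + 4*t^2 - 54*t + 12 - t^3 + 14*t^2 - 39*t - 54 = -t^3 + 18*t^2 - 56*t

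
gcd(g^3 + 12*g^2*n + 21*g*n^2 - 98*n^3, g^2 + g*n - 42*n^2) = g + 7*n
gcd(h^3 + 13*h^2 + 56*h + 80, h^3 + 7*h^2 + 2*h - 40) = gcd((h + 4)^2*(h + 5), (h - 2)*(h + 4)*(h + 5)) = h^2 + 9*h + 20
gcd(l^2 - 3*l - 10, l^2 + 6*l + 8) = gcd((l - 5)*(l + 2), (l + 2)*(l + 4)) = l + 2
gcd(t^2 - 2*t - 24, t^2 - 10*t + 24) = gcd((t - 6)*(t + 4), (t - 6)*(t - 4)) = t - 6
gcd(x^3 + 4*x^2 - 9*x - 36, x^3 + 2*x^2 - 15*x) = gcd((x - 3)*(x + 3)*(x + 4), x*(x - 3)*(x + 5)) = x - 3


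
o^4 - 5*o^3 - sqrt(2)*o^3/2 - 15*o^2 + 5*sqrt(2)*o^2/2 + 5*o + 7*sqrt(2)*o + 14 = (o - 7)*(o + 2)*(o - sqrt(2))*(o + sqrt(2)/2)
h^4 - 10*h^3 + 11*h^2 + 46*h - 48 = (h - 8)*(h - 3)*(h - 1)*(h + 2)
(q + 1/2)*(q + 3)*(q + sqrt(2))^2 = q^4 + 2*sqrt(2)*q^3 + 7*q^3/2 + 7*q^2/2 + 7*sqrt(2)*q^2 + 3*sqrt(2)*q + 7*q + 3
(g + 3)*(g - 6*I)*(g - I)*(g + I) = g^4 + 3*g^3 - 6*I*g^3 + g^2 - 18*I*g^2 + 3*g - 6*I*g - 18*I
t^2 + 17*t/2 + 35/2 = (t + 7/2)*(t + 5)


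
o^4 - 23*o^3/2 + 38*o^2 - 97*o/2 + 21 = (o - 7)*(o - 2)*(o - 3/2)*(o - 1)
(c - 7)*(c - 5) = c^2 - 12*c + 35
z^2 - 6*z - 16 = (z - 8)*(z + 2)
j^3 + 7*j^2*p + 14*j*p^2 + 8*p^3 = (j + p)*(j + 2*p)*(j + 4*p)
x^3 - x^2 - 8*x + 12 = (x - 2)^2*(x + 3)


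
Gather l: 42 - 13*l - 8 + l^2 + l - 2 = l^2 - 12*l + 32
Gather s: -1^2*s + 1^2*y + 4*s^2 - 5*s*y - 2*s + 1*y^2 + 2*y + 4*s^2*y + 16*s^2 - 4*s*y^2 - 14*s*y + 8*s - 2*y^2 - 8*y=s^2*(4*y + 20) + s*(-4*y^2 - 19*y + 5) - y^2 - 5*y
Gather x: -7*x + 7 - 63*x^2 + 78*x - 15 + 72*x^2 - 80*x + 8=9*x^2 - 9*x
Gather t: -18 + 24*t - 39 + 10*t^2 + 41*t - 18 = 10*t^2 + 65*t - 75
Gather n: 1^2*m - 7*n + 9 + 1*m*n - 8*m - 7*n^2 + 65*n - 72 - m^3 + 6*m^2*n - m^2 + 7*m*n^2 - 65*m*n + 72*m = -m^3 - m^2 + 65*m + n^2*(7*m - 7) + n*(6*m^2 - 64*m + 58) - 63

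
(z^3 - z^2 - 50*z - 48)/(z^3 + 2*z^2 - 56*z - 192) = (z + 1)/(z + 4)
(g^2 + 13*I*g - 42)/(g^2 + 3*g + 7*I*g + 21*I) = (g + 6*I)/(g + 3)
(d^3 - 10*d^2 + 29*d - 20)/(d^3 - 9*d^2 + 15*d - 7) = (d^2 - 9*d + 20)/(d^2 - 8*d + 7)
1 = 1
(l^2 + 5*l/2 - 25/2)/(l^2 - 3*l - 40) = (l - 5/2)/(l - 8)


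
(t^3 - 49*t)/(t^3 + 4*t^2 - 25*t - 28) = t*(t - 7)/(t^2 - 3*t - 4)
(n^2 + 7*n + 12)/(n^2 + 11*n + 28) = (n + 3)/(n + 7)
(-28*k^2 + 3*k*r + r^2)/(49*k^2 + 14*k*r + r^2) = (-4*k + r)/(7*k + r)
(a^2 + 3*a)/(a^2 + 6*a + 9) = a/(a + 3)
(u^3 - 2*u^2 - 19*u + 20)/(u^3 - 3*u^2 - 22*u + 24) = (u - 5)/(u - 6)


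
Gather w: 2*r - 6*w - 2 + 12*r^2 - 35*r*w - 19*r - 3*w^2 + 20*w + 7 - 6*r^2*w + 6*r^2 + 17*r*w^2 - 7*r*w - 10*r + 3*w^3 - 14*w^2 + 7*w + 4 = 18*r^2 - 27*r + 3*w^3 + w^2*(17*r - 17) + w*(-6*r^2 - 42*r + 21) + 9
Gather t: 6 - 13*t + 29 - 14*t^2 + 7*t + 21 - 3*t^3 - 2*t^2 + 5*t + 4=-3*t^3 - 16*t^2 - t + 60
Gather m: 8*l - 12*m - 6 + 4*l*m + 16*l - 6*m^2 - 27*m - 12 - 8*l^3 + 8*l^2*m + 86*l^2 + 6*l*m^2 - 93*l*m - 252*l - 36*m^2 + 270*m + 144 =-8*l^3 + 86*l^2 - 228*l + m^2*(6*l - 42) + m*(8*l^2 - 89*l + 231) + 126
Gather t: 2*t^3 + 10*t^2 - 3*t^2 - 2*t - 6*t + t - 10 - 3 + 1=2*t^3 + 7*t^2 - 7*t - 12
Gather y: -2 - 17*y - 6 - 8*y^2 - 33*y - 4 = -8*y^2 - 50*y - 12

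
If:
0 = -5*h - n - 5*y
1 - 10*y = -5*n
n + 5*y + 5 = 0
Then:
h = 1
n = -11/7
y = -24/35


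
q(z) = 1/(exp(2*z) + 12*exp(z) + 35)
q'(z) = (-2*exp(2*z) - 12*exp(z))/(exp(2*z) + 12*exp(z) + 35)^2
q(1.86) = 0.01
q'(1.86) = -0.01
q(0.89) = 0.01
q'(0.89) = -0.01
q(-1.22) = 0.03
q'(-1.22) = -0.00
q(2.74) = 0.00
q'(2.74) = -0.00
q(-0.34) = 0.02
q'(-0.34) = -0.00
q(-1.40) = 0.03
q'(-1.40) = -0.00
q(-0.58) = 0.02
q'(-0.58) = -0.00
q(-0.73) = 0.02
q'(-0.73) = -0.00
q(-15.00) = 0.03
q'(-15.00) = 0.00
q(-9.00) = 0.03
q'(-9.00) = 0.00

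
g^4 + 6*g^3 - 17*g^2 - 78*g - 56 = (g - 4)*(g + 1)*(g + 2)*(g + 7)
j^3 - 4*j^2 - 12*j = j*(j - 6)*(j + 2)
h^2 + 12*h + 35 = (h + 5)*(h + 7)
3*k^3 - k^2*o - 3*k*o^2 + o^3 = (-3*k + o)*(-k + o)*(k + o)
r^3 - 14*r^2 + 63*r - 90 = (r - 6)*(r - 5)*(r - 3)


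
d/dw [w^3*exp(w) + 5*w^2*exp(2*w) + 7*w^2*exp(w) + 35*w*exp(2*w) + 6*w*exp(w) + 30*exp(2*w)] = (w^3 + 10*w^2*exp(w) + 10*w^2 + 80*w*exp(w) + 20*w + 95*exp(w) + 6)*exp(w)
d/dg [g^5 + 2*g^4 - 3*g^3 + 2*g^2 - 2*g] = 5*g^4 + 8*g^3 - 9*g^2 + 4*g - 2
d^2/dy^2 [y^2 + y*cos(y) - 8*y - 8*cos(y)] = -y*cos(y) - 2*sin(y) + 8*cos(y) + 2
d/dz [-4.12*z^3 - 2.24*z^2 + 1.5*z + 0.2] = -12.36*z^2 - 4.48*z + 1.5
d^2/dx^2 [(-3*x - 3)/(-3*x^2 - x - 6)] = 6*((x + 1)*(6*x + 1)^2 - (9*x + 4)*(3*x^2 + x + 6))/(3*x^2 + x + 6)^3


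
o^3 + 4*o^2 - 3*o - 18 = (o - 2)*(o + 3)^2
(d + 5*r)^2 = d^2 + 10*d*r + 25*r^2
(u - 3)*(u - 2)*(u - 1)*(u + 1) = u^4 - 5*u^3 + 5*u^2 + 5*u - 6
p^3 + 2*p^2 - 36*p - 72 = (p - 6)*(p + 2)*(p + 6)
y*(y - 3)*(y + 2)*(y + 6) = y^4 + 5*y^3 - 12*y^2 - 36*y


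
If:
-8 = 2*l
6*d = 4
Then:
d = 2/3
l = -4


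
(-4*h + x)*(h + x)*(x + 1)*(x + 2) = -4*h^2*x^2 - 12*h^2*x - 8*h^2 - 3*h*x^3 - 9*h*x^2 - 6*h*x + x^4 + 3*x^3 + 2*x^2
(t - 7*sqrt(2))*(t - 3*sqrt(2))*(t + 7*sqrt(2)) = t^3 - 3*sqrt(2)*t^2 - 98*t + 294*sqrt(2)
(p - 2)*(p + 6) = p^2 + 4*p - 12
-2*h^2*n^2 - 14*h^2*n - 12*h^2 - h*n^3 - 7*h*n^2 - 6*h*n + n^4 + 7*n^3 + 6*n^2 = (-2*h + n)*(h + n)*(n + 1)*(n + 6)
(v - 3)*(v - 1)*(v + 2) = v^3 - 2*v^2 - 5*v + 6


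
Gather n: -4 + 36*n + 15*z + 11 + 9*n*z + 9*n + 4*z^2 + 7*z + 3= n*(9*z + 45) + 4*z^2 + 22*z + 10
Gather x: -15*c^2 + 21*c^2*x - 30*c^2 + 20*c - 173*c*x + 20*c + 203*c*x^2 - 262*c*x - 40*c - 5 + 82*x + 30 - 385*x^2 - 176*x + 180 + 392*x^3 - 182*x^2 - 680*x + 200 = -45*c^2 + 392*x^3 + x^2*(203*c - 567) + x*(21*c^2 - 435*c - 774) + 405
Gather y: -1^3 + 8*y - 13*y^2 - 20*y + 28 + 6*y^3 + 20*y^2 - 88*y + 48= 6*y^3 + 7*y^2 - 100*y + 75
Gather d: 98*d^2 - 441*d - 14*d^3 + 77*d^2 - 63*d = -14*d^3 + 175*d^2 - 504*d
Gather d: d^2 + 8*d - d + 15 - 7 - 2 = d^2 + 7*d + 6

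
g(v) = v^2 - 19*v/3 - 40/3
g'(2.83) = -0.67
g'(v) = 2*v - 19/3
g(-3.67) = 23.38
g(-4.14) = 30.03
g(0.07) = -13.77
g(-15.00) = 306.67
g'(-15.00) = -36.33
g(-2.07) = 4.06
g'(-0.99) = -8.31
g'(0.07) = -6.19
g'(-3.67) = -13.67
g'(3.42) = 0.51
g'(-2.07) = -10.47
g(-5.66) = 54.55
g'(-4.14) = -14.61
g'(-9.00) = -24.33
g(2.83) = -23.25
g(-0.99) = -6.08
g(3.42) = -23.30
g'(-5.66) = -17.65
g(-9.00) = 124.67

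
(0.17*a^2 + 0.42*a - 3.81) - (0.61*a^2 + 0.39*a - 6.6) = -0.44*a^2 + 0.03*a + 2.79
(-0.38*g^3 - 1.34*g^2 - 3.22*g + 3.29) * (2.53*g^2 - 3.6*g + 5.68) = -0.9614*g^5 - 2.0222*g^4 - 5.481*g^3 + 12.3045*g^2 - 30.1336*g + 18.6872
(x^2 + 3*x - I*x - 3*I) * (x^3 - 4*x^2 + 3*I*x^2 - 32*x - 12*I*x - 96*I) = x^5 - x^4 + 2*I*x^4 - 41*x^3 - 2*I*x^3 - 99*x^2 - 88*I*x^2 - 132*x - 192*I*x - 288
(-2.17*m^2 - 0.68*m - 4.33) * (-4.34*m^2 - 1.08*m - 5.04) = 9.4178*m^4 + 5.2948*m^3 + 30.4634*m^2 + 8.1036*m + 21.8232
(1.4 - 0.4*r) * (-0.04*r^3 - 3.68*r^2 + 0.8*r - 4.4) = 0.016*r^4 + 1.416*r^3 - 5.472*r^2 + 2.88*r - 6.16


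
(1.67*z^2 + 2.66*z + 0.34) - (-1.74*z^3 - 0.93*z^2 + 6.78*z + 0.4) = 1.74*z^3 + 2.6*z^2 - 4.12*z - 0.06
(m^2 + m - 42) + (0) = m^2 + m - 42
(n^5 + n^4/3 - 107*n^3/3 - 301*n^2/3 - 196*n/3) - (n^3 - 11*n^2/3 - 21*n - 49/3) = n^5 + n^4/3 - 110*n^3/3 - 290*n^2/3 - 133*n/3 + 49/3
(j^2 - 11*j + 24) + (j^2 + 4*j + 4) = 2*j^2 - 7*j + 28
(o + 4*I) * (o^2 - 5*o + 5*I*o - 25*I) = o^3 - 5*o^2 + 9*I*o^2 - 20*o - 45*I*o + 100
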